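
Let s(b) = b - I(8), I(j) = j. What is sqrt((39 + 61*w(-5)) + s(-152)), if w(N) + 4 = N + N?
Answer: 5*I*sqrt(39) ≈ 31.225*I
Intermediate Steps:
w(N) = -4 + 2*N (w(N) = -4 + (N + N) = -4 + 2*N)
s(b) = -8 + b (s(b) = b - 1*8 = b - 8 = -8 + b)
sqrt((39 + 61*w(-5)) + s(-152)) = sqrt((39 + 61*(-4 + 2*(-5))) + (-8 - 152)) = sqrt((39 + 61*(-4 - 10)) - 160) = sqrt((39 + 61*(-14)) - 160) = sqrt((39 - 854) - 160) = sqrt(-815 - 160) = sqrt(-975) = 5*I*sqrt(39)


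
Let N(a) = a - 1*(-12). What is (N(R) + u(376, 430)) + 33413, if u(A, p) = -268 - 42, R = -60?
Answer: 33055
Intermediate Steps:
u(A, p) = -310
N(a) = 12 + a (N(a) = a + 12 = 12 + a)
(N(R) + u(376, 430)) + 33413 = ((12 - 60) - 310) + 33413 = (-48 - 310) + 33413 = -358 + 33413 = 33055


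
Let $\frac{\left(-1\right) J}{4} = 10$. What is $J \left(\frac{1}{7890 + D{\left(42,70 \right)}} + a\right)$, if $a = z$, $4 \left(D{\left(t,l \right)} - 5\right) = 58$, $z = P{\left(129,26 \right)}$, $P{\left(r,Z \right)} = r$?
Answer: $- \frac{81626120}{15819} \approx -5160.0$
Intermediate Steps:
$z = 129$
$D{\left(t,l \right)} = \frac{39}{2}$ ($D{\left(t,l \right)} = 5 + \frac{1}{4} \cdot 58 = 5 + \frac{29}{2} = \frac{39}{2}$)
$J = -40$ ($J = \left(-4\right) 10 = -40$)
$a = 129$
$J \left(\frac{1}{7890 + D{\left(42,70 \right)}} + a\right) = - 40 \left(\frac{1}{7890 + \frac{39}{2}} + 129\right) = - 40 \left(\frac{1}{\frac{15819}{2}} + 129\right) = - 40 \left(\frac{2}{15819} + 129\right) = \left(-40\right) \frac{2040653}{15819} = - \frac{81626120}{15819}$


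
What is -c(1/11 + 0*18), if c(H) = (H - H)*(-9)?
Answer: 0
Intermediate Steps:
c(H) = 0 (c(H) = 0*(-9) = 0)
-c(1/11 + 0*18) = -1*0 = 0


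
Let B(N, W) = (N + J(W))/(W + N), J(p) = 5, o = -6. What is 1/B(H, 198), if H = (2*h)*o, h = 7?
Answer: -114/79 ≈ -1.4430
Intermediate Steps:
H = -84 (H = (2*7)*(-6) = 14*(-6) = -84)
B(N, W) = (5 + N)/(N + W) (B(N, W) = (N + 5)/(W + N) = (5 + N)/(N + W))
1/B(H, 198) = 1/((5 - 84)/(-84 + 198)) = 1/(-79/114) = -114/79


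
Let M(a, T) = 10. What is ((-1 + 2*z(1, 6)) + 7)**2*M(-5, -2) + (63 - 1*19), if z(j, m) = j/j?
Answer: 684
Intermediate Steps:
z(j, m) = 1
((-1 + 2*z(1, 6)) + 7)**2*M(-5, -2) + (63 - 1*19) = ((-1 + 2*1) + 7)**2*10 + (63 - 1*19) = ((-1 + 2) + 7)**2*10 + (63 - 19) = (1 + 7)**2*10 + 44 = 8**2*10 + 44 = 64*10 + 44 = 640 + 44 = 684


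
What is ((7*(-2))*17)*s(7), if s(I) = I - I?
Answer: 0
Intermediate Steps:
s(I) = 0
((7*(-2))*17)*s(7) = ((7*(-2))*17)*0 = -14*17*0 = -238*0 = 0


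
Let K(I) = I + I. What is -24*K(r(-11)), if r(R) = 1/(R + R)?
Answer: 24/11 ≈ 2.1818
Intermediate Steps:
r(R) = 1/(2*R)
K(I) = 2*I
-24*K(r(-11)) = -48*(1/2)/(-11) = -48*(1/2)*(-1/11) = -48*(-1)/22 = -24*(-1/11) = 24/11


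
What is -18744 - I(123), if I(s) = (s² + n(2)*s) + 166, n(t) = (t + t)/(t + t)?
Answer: -34162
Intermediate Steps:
n(t) = 1 (n(t) = (2*t)/((2*t)) = (2*t)*(1/(2*t)) = 1)
I(s) = 166 + s + s² (I(s) = (s² + 1*s) + 166 = (s² + s) + 166 = (s + s²) + 166 = 166 + s + s²)
-18744 - I(123) = -18744 - (166 + 123 + 123²) = -18744 - (166 + 123 + 15129) = -18744 - 1*15418 = -18744 - 15418 = -34162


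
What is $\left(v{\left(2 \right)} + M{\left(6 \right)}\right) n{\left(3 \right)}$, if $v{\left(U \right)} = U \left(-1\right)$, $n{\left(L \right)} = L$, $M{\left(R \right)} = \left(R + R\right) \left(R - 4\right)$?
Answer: $66$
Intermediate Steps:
$M{\left(R \right)} = 2 R \left(-4 + R\right)$
$v{\left(U \right)} = - U$
$\left(v{\left(2 \right)} + M{\left(6 \right)}\right) n{\left(3 \right)} = \left(\left(-1\right) 2 + 2 \cdot 6 \left(-4 + 6\right)\right) 3 = \left(-2 + 2 \cdot 6 \cdot 2\right) 3 = \left(-2 + 24\right) 3 = 22 \cdot 3 = 66$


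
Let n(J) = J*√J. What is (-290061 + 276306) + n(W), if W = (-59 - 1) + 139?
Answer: -13755 + 79*√79 ≈ -13053.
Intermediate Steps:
W = 79 (W = -60 + 139 = 79)
n(J) = J^(3/2)
(-290061 + 276306) + n(W) = (-290061 + 276306) + 79^(3/2) = -13755 + 79*√79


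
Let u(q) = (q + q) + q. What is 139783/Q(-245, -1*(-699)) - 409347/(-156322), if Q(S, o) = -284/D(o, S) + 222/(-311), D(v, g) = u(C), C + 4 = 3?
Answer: 5105753267721/3425718469 ≈ 1490.4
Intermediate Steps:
C = -1 (C = -4 + 3 = -1)
u(q) = 3*q (u(q) = 2*q + q = 3*q)
D(v, g) = -3 (D(v, g) = 3*(-1) = -3)
Q(S, o) = 87658/933 (Q(S, o) = -284/(-3) + 222/(-311) = -284*(-1/3) + 222*(-1/311) = 284/3 - 222/311 = 87658/933)
139783/Q(-245, -1*(-699)) - 409347/(-156322) = 139783/(87658/933) - 409347/(-156322) = 139783*(933/87658) - 409347*(-1/156322) = 130417539/87658 + 409347/156322 = 5105753267721/3425718469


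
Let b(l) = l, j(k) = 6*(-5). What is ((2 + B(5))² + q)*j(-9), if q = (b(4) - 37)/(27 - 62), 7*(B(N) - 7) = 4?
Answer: -136056/49 ≈ -2776.7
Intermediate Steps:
B(N) = 53/7 (B(N) = 7 + (⅐)*4 = 7 + 4/7 = 53/7)
j(k) = -30
q = 33/35 (q = (4 - 37)/(27 - 62) = -33/(-35) = -33*(-1/35) = 33/35 ≈ 0.94286)
((2 + B(5))² + q)*j(-9) = ((2 + 53/7)² + 33/35)*(-30) = ((67/7)² + 33/35)*(-30) = (4489/49 + 33/35)*(-30) = (22676/245)*(-30) = -136056/49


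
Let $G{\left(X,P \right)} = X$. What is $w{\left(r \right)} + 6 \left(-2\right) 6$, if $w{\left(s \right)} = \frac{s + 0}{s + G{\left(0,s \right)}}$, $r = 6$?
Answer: $-71$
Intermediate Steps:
$w{\left(s \right)} = 1$ ($w{\left(s \right)} = \frac{s + 0}{s + 0} = \frac{s}{s} = 1$)
$w{\left(r \right)} + 6 \left(-2\right) 6 = 1 + 6 \left(-2\right) 6 = 1 - 72 = -71$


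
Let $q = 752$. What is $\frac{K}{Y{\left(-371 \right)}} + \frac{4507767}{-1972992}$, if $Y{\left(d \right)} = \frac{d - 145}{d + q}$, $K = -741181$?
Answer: $\frac{15476411331265}{28279552} \approx 5.4727 \cdot 10^{5}$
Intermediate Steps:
$Y{\left(d \right)} = \frac{-145 + d}{752 + d}$ ($Y{\left(d \right)} = \frac{d - 145}{d + 752} = \frac{-145 + d}{752 + d}$)
$\frac{K}{Y{\left(-371 \right)}} + \frac{4507767}{-1972992} = - \frac{741181}{\frac{1}{752 - 371} \left(-145 - 371\right)} + \frac{4507767}{-1972992} = - \frac{741181}{\frac{1}{381} \left(-516\right)} + 4507767 \left(- \frac{1}{1972992}\right) = - \frac{741181}{\frac{1}{381} \left(-516\right)} - \frac{1502589}{657664} = - \frac{741181}{- \frac{172}{127}} - \frac{1502589}{657664} = \left(-741181\right) \left(- \frac{127}{172}\right) - \frac{1502589}{657664} = \frac{94129987}{172} - \frac{1502589}{657664} = \frac{15476411331265}{28279552}$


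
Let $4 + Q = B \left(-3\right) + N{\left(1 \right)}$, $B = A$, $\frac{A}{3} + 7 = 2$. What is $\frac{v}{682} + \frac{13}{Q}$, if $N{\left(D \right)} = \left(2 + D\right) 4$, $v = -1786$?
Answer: $- \frac{42896}{18073} \approx -2.3735$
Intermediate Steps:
$A = -15$ ($A = -21 + 3 \cdot 2 = -21 + 6 = -15$)
$B = -15$
$N{\left(D \right)} = 8 + 4 D$
$Q = 53$ ($Q = -4 + \left(\left(-15\right) \left(-3\right) + \left(8 + 4 \cdot 1\right)\right) = -4 + \left(45 + \left(8 + 4\right)\right) = -4 + \left(45 + 12\right) = -4 + 57 = 53$)
$\frac{v}{682} + \frac{13}{Q} = - \frac{1786}{682} + \frac{13}{53} = \left(-1786\right) \frac{1}{682} + 13 \cdot \frac{1}{53} = - \frac{893}{341} + \frac{13}{53} = - \frac{42896}{18073}$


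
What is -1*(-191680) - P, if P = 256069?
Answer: -64389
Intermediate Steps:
-1*(-191680) - P = -1*(-191680) - 1*256069 = 191680 - 256069 = -64389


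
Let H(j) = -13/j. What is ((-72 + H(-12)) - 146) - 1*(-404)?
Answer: 2245/12 ≈ 187.08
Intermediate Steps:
((-72 + H(-12)) - 146) - 1*(-404) = ((-72 - 13/(-12)) - 146) - 1*(-404) = ((-72 - 13*(-1/12)) - 146) + 404 = ((-72 + 13/12) - 146) + 404 = (-851/12 - 146) + 404 = -2603/12 + 404 = 2245/12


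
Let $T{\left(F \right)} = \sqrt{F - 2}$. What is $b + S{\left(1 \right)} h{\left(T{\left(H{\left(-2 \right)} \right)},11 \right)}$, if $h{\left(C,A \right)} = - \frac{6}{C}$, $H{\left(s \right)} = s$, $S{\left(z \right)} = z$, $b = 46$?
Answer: $46 + 3 i \approx 46.0 + 3.0 i$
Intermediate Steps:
$T{\left(F \right)} = \sqrt{-2 + F}$
$b + S{\left(1 \right)} h{\left(T{\left(H{\left(-2 \right)} \right)},11 \right)} = 46 + 1 \left(- \frac{6}{\sqrt{-2 - 2}}\right) = 46 + 1 \left(- \frac{6}{\sqrt{-4}}\right) = 46 + 1 \left(- \frac{6}{2 i}\right) = 46 + 1 \left(- 6 \left(- \frac{i}{2}\right)\right) = 46 + 1 \cdot 3 i = 46 + 3 i$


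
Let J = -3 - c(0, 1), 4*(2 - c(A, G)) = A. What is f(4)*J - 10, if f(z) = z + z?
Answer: -50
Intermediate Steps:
c(A, G) = 2 - A/4
f(z) = 2*z
J = -5 (J = -3 - (2 - ¼*0) = -3 - (2 + 0) = -3 - 1*2 = -3 - 2 = -5)
f(4)*J - 10 = (2*4)*(-5) - 10 = 8*(-5) - 10 = -40 - 10 = -50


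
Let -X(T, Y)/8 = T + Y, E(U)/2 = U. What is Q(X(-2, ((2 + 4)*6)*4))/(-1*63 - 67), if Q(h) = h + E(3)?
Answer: 113/13 ≈ 8.6923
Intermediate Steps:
E(U) = 2*U
X(T, Y) = -8*T - 8*Y (X(T, Y) = -8*(T + Y) = -8*T - 8*Y)
Q(h) = 6 + h (Q(h) = h + 2*3 = h + 6 = 6 + h)
Q(X(-2, ((2 + 4)*6)*4))/(-1*63 - 67) = (6 + (-8*(-2) - 8*(2 + 4)*6*4))/(-1*63 - 67) = (6 + (16 - 8*6*6*4))/(-63 - 67) = (6 + (16 - 288*4))/(-130) = -(6 + (16 - 8*144))/130 = -(6 + (16 - 1152))/130 = -(6 - 1136)/130 = -1/130*(-1130) = 113/13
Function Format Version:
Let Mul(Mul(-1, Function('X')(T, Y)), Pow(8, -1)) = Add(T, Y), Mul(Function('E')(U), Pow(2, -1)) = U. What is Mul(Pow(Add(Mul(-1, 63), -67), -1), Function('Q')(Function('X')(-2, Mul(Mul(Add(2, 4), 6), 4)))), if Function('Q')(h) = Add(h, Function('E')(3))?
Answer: Rational(113, 13) ≈ 8.6923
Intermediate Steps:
Function('E')(U) = Mul(2, U)
Function('X')(T, Y) = Add(Mul(-8, T), Mul(-8, Y)) (Function('X')(T, Y) = Mul(-8, Add(T, Y)) = Add(Mul(-8, T), Mul(-8, Y)))
Function('Q')(h) = Add(6, h) (Function('Q')(h) = Add(h, Mul(2, 3)) = Add(h, 6) = Add(6, h))
Mul(Pow(Add(Mul(-1, 63), -67), -1), Function('Q')(Function('X')(-2, Mul(Mul(Add(2, 4), 6), 4)))) = Mul(Pow(Add(Mul(-1, 63), -67), -1), Add(6, Add(Mul(-8, -2), Mul(-8, Mul(Mul(Add(2, 4), 6), 4))))) = Mul(Pow(Add(-63, -67), -1), Add(6, Add(16, Mul(-8, Mul(Mul(6, 6), 4))))) = Mul(Pow(-130, -1), Add(6, Add(16, Mul(-8, Mul(36, 4))))) = Mul(Rational(-1, 130), Add(6, Add(16, Mul(-8, 144)))) = Mul(Rational(-1, 130), Add(6, Add(16, -1152))) = Mul(Rational(-1, 130), Add(6, -1136)) = Mul(Rational(-1, 130), -1130) = Rational(113, 13)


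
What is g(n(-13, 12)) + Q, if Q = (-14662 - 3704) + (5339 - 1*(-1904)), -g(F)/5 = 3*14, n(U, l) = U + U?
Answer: -11333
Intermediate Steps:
n(U, l) = 2*U
g(F) = -210 (g(F) = -15*14 = -5*42 = -210)
Q = -11123 (Q = -18366 + (5339 + 1904) = -18366 + 7243 = -11123)
g(n(-13, 12)) + Q = -210 - 11123 = -11333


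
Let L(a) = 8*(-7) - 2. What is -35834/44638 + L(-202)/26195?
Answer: -470630317/584646205 ≈ -0.80498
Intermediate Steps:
L(a) = -58 (L(a) = -56 - 2 = -58)
-35834/44638 + L(-202)/26195 = -35834/44638 - 58/26195 = -35834*1/44638 - 58*1/26195 = -17917/22319 - 58/26195 = -470630317/584646205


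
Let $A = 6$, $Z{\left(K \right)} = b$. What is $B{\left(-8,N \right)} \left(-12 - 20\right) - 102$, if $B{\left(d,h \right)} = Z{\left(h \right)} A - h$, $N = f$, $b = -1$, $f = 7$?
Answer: $314$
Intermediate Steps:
$Z{\left(K \right)} = -1$
$N = 7$
$B{\left(d,h \right)} = -6 - h$ ($B{\left(d,h \right)} = \left(-1\right) 6 - h = -6 - h$)
$B{\left(-8,N \right)} \left(-12 - 20\right) - 102 = \left(-6 - 7\right) \left(-12 - 20\right) - 102 = \left(-13\right) \left(-32\right) - 102 = 416 - 102 = 314$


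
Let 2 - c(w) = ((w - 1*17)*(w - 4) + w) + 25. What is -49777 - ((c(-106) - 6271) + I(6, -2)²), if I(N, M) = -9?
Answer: -30140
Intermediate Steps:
c(w) = -23 - w - (-17 + w)*(-4 + w) (c(w) = 2 - (((w - 1*17)*(w - 4) + w) + 25) = 2 - (((w - 17)*(-4 + w) + w) + 25) = 2 - (((-17 + w)*(-4 + w) + w) + 25) = 2 - ((w + (-17 + w)*(-4 + w)) + 25) = 2 - (25 + w + (-17 + w)*(-4 + w)) = 2 + (-25 - w - (-17 + w)*(-4 + w)) = -23 - w - (-17 + w)*(-4 + w))
-49777 - ((c(-106) - 6271) + I(6, -2)²) = -49777 - (((-91 - 1*(-106)² + 20*(-106)) - 6271) + (-9)²) = -49777 - (((-91 - 1*11236 - 2120) - 6271) + 81) = -49777 - (((-91 - 11236 - 2120) - 6271) + 81) = -49777 - ((-13447 - 6271) + 81) = -49777 - (-19718 + 81) = -49777 - 1*(-19637) = -49777 + 19637 = -30140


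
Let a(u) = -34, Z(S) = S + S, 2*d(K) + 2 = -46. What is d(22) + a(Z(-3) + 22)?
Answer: -58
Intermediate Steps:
d(K) = -24 (d(K) = -1 + (½)*(-46) = -1 - 23 = -24)
Z(S) = 2*S
d(22) + a(Z(-3) + 22) = -24 - 34 = -58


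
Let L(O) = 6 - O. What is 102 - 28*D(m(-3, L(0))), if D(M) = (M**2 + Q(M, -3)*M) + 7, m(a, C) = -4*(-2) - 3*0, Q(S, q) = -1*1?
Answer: -1662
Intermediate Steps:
Q(S, q) = -1
m(a, C) = 8 (m(a, C) = 8 + 0 = 8)
D(M) = 7 + M**2 - M (D(M) = (M**2 - M) + 7 = 7 + M**2 - M)
102 - 28*D(m(-3, L(0))) = 102 - 28*(7 + 8**2 - 1*8) = 102 - 28*(7 + 64 - 8) = 102 - 28*63 = 102 - 1764 = -1662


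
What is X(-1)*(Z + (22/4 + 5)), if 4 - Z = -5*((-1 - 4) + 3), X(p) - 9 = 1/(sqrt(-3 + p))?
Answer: 81/2 - 9*I/4 ≈ 40.5 - 2.25*I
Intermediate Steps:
X(p) = 9 + 1/sqrt(-3 + p) (X(p) = 9 + 1/(sqrt(-3 + p)) = 9 + 1/sqrt(-3 + p))
Z = -6 (Z = 4 - (-5)*((-1 - 4) + 3) = 4 - (-5)*(-5 + 3) = 4 - (-5)*(-2) = 4 - 1*10 = 4 - 10 = -6)
X(-1)*(Z + (22/4 + 5)) = (9 + 1/sqrt(-3 - 1))*(-6 + (22/4 + 5)) = (9 + 1/sqrt(-4))*(-6 + (22*(1/4) + 5)) = (9 - I/2)*(-6 + (11/2 + 5)) = (9 - I/2)*(-6 + 21/2) = (9 - I/2)*(9/2) = 81/2 - 9*I/4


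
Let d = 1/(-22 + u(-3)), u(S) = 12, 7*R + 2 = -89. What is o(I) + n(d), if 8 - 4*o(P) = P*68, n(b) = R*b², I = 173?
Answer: -293913/100 ≈ -2939.1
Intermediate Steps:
R = -13 (R = -2/7 + (⅐)*(-89) = -2/7 - 89/7 = -13)
d = -⅒ (d = 1/(-22 + 12) = 1/(-10) = -⅒ ≈ -0.10000)
n(b) = -13*b²
o(P) = 2 - 17*P (o(P) = 2 - P*68/4 = 2 - 17*P)
o(I) + n(d) = (2 - 17*173) - 13*(-⅒)² = (2 - 2941) - 13*1/100 = -2939 - 13/100 = -293913/100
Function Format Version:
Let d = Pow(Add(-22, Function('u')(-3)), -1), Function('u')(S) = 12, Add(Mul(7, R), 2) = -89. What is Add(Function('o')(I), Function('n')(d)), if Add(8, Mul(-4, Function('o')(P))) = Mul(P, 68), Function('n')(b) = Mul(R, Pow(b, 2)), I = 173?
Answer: Rational(-293913, 100) ≈ -2939.1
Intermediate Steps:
R = -13 (R = Add(Rational(-2, 7), Mul(Rational(1, 7), -89)) = Add(Rational(-2, 7), Rational(-89, 7)) = -13)
d = Rational(-1, 10) (d = Pow(Add(-22, 12), -1) = Pow(-10, -1) = Rational(-1, 10) ≈ -0.10000)
Function('n')(b) = Mul(-13, Pow(b, 2))
Function('o')(P) = Add(2, Mul(-17, P)) (Function('o')(P) = Add(2, Mul(Rational(-1, 4), Mul(P, 68))) = Add(2, Mul(Rational(-1, 4), Mul(68, P))) = Add(2, Mul(-17, P)))
Add(Function('o')(I), Function('n')(d)) = Add(Add(2, Mul(-17, 173)), Mul(-13, Pow(Rational(-1, 10), 2))) = Add(Add(2, -2941), Mul(-13, Rational(1, 100))) = Add(-2939, Rational(-13, 100)) = Rational(-293913, 100)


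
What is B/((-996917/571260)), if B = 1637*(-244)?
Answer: 228177239280/996917 ≈ 2.2888e+5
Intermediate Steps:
B = -399428
B/((-996917/571260)) = -399428/((-996917/571260)) = -399428/((-996917*1/571260)) = -399428/(-996917/571260) = -399428*(-571260/996917) = 228177239280/996917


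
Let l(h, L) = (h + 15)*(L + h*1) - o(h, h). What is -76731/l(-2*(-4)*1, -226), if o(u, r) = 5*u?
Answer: 76731/5054 ≈ 15.182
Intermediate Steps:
l(h, L) = -5*h + (15 + h)*(L + h) (l(h, L) = (h + 15)*(L + h*1) - 5*h = (15 + h)*(L + h) - 5*h = -5*h + (15 + h)*(L + h))
-76731/l(-2*(-4)*1, -226) = -76731/((-2*(-4)*1)² + 10*(-2*(-4)*1) + 15*(-226) - 226*(-2*(-4))) = -76731/((8*1)² + 10*(8*1) - 3390 - 1808) = -76731/(8² + 10*8 - 3390 - 226*8) = -76731/(64 + 80 - 3390 - 1808) = -76731/(-5054) = -76731*(-1/5054) = 76731/5054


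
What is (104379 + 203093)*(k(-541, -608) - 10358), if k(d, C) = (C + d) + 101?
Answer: -3507025632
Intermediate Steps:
k(d, C) = 101 + C + d
(104379 + 203093)*(k(-541, -608) - 10358) = (104379 + 203093)*((101 - 608 - 541) - 10358) = 307472*(-1048 - 10358) = 307472*(-11406) = -3507025632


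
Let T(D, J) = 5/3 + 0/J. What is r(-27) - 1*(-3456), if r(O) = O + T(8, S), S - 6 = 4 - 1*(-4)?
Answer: 10292/3 ≈ 3430.7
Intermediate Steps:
S = 14 (S = 6 + (4 - 1*(-4)) = 6 + (4 + 4) = 6 + 8 = 14)
T(D, J) = 5/3 (T(D, J) = 5*(1/3) + 0 = 5/3 + 0 = 5/3)
r(O) = 5/3 + O (r(O) = O + 5/3 = 5/3 + O)
r(-27) - 1*(-3456) = (5/3 - 27) - 1*(-3456) = -76/3 + 3456 = 10292/3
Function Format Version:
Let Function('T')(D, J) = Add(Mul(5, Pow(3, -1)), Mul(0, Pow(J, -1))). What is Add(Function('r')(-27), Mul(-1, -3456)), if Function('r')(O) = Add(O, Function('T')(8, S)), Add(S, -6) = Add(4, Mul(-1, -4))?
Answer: Rational(10292, 3) ≈ 3430.7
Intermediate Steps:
S = 14 (S = Add(6, Add(4, Mul(-1, -4))) = Add(6, Add(4, 4)) = Add(6, 8) = 14)
Function('T')(D, J) = Rational(5, 3) (Function('T')(D, J) = Add(Mul(5, Rational(1, 3)), 0) = Add(Rational(5, 3), 0) = Rational(5, 3))
Function('r')(O) = Add(Rational(5, 3), O) (Function('r')(O) = Add(O, Rational(5, 3)) = Add(Rational(5, 3), O))
Add(Function('r')(-27), Mul(-1, -3456)) = Add(Add(Rational(5, 3), -27), Mul(-1, -3456)) = Add(Rational(-76, 3), 3456) = Rational(10292, 3)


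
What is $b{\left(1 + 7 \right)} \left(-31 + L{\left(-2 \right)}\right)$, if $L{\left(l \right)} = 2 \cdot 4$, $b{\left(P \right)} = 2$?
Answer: $-46$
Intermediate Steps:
$L{\left(l \right)} = 8$
$b{\left(1 + 7 \right)} \left(-31 + L{\left(-2 \right)}\right) = 2 \left(-31 + 8\right) = 2 \left(-23\right) = -46$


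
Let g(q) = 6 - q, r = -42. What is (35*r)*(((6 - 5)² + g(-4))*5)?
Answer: -80850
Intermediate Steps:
(35*r)*(((6 - 5)² + g(-4))*5) = (35*(-42))*(((6 - 5)² + (6 - 1*(-4)))*5) = -1470*(1² + (6 + 4))*5 = -1470*(1 + 10)*5 = -16170*5 = -1470*55 = -80850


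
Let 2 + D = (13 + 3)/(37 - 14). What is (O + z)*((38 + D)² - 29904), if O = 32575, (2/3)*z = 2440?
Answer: -547397796800/529 ≈ -1.0348e+9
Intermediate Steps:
z = 3660 (z = (3/2)*2440 = 3660)
D = -30/23 (D = -2 + (13 + 3)/(37 - 14) = -2 + 16/23 = -30/23 ≈ -1.3043)
(O + z)*((38 + D)² - 29904) = (32575 + 3660)*((38 - 30/23)² - 29904) = 36235*((844/23)² - 29904) = 36235*(712336/529 - 29904) = 36235*(-15106880/529) = -547397796800/529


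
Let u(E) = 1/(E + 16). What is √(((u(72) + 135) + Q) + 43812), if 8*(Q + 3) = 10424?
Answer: √87598214/44 ≈ 212.71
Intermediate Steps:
Q = 1300 (Q = -3 + (⅛)*10424 = -3 + 1303 = 1300)
u(E) = 1/(16 + E)
√(((u(72) + 135) + Q) + 43812) = √(((1/(16 + 72) + 135) + 1300) + 43812) = √(((1/88 + 135) + 1300) + 43812) = √((11881/88 + 1300) + 43812) = √(126281/88 + 43812) = √(3981737/88) = √87598214/44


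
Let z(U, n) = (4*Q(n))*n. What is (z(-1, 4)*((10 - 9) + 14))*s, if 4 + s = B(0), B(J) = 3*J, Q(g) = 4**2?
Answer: -15360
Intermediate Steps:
Q(g) = 16
s = -4 (s = -4 + 3*0 = -4 + 0 = -4)
z(U, n) = 64*n (z(U, n) = (4*16)*n = 64*n)
(z(-1, 4)*((10 - 9) + 14))*s = ((64*4)*((10 - 9) + 14))*(-4) = (256*(1 + 14))*(-4) = (256*15)*(-4) = 3840*(-4) = -15360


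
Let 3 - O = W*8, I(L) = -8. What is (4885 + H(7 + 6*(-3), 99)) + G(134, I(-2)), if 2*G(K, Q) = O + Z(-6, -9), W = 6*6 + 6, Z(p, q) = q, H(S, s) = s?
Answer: 4813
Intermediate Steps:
W = 42 (W = 36 + 6 = 42)
O = -333 (O = 3 - 42*8 = 3 - 1*336 = 3 - 336 = -333)
G(K, Q) = -171 (G(K, Q) = (-333 - 9)/2 = (½)*(-342) = -171)
(4885 + H(7 + 6*(-3), 99)) + G(134, I(-2)) = (4885 + 99) - 171 = 4984 - 171 = 4813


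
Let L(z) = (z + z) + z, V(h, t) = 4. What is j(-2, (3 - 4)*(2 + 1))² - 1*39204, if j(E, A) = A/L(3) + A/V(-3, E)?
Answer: -5645207/144 ≈ -39203.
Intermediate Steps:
L(z) = 3*z (L(z) = 2*z + z = 3*z)
j(E, A) = 13*A/36 (j(E, A) = A/((3*3)) + A/4 = A/9 + A*(¼) = A*(⅑) + A/4 = A/9 + A/4 = 13*A/36)
j(-2, (3 - 4)*(2 + 1))² - 1*39204 = (13*((3 - 4)*(2 + 1))/36)² - 1*39204 = (13*(-1*3)/36)² - 39204 = ((13/36)*(-3))² - 39204 = (-13/12)² - 39204 = 169/144 - 39204 = -5645207/144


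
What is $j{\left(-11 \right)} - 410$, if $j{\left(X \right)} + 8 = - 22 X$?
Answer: $-176$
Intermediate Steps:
$j{\left(X \right)} = -8 - 22 X$
$j{\left(-11 \right)} - 410 = \left(-8 - -242\right) - 410 = \left(-8 + 242\right) - 410 = 234 - 410 = -176$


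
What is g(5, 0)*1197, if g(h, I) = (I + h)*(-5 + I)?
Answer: -29925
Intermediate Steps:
g(h, I) = (-5 + I)*(I + h)
g(5, 0)*1197 = (0² - 5*0 - 5*5 + 0*5)*1197 = (0 + 0 - 25 + 0)*1197 = -25*1197 = -29925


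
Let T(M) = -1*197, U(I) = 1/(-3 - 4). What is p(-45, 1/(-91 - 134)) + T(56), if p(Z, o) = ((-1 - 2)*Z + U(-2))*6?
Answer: 4285/7 ≈ 612.14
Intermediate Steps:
U(I) = -⅐ (U(I) = 1/(-7) = -⅐)
T(M) = -197
p(Z, o) = -6/7 - 18*Z (p(Z, o) = ((-1 - 2)*Z - ⅐)*6 = (-3*Z - ⅐)*6 = (-⅐ - 3*Z)*6 = -6/7 - 18*Z)
p(-45, 1/(-91 - 134)) + T(56) = (-6/7 - 18*(-45)) - 197 = (-6/7 + 810) - 197 = 5664/7 - 197 = 4285/7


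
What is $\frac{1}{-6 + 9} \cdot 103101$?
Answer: $34367$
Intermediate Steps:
$\frac{1}{-6 + 9} \cdot 103101 = \frac{1}{3} \cdot 103101 = 34367$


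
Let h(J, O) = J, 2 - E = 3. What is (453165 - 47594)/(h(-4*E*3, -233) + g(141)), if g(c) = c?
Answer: 405571/153 ≈ 2650.8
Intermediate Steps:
E = -1 (E = 2 - 1*3 = 2 - 3 = -1)
(453165 - 47594)/(h(-4*E*3, -233) + g(141)) = (453165 - 47594)/(-4*(-1)*3 + 141) = 405571/(4*3 + 141) = 405571/(12 + 141) = 405571/153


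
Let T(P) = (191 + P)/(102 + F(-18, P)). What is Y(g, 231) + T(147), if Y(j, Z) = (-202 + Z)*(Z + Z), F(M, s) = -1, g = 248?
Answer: 1353536/101 ≈ 13401.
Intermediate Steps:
Y(j, Z) = 2*Z*(-202 + Z) (Y(j, Z) = (-202 + Z)*(2*Z) = 2*Z*(-202 + Z))
T(P) = 191/101 + P/101 (T(P) = (191 + P)/(102 - 1) = (191 + P)/101 = (191 + P)*(1/101) = 191/101 + P/101)
Y(g, 231) + T(147) = 2*231*(-202 + 231) + (191/101 + (1/101)*147) = 2*231*29 + (191/101 + 147/101) = 13398 + 338/101 = 1353536/101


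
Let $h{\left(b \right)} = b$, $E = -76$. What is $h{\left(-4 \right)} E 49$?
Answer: $14896$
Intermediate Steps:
$h{\left(-4 \right)} E 49 = \left(-4\right) \left(-76\right) 49 = 304 \cdot 49 = 14896$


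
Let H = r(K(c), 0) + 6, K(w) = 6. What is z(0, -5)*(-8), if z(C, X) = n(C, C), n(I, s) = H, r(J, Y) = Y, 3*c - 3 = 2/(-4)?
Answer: -48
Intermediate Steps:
c = ⅚ (c = 1 + (2/(-4))/3 = 1 + (2*(-¼))/3 = 1 + (⅓)*(-½) = 1 - ⅙ = ⅚ ≈ 0.83333)
H = 6 (H = 0 + 6 = 6)
n(I, s) = 6
z(C, X) = 6
z(0, -5)*(-8) = 6*(-8) = -48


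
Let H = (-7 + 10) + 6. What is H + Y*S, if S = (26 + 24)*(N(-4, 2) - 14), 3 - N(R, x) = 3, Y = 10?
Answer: -6991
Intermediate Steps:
N(R, x) = 0 (N(R, x) = 3 - 1*3 = 3 - 3 = 0)
S = -700 (S = (26 + 24)*(0 - 14) = 50*(-14) = -700)
H = 9 (H = 3 + 6 = 9)
H + Y*S = 9 + 10*(-700) = 9 - 7000 = -6991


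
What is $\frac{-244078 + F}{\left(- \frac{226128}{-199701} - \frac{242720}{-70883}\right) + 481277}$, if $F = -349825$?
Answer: $- \frac{2802312693173883}{2270911941779345} \approx -1.234$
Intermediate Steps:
$\frac{-244078 + F}{\left(- \frac{226128}{-199701} - \frac{242720}{-70883}\right) + 481277} = \frac{-244078 - 349825}{\left(- \frac{226128}{-199701} - \frac{242720}{-70883}\right) + 481277} = - \frac{593903}{\left(\left(-226128\right) \left(- \frac{1}{199701}\right) - - \frac{242720}{70883}\right) + 481277} = - \frac{593903}{\left(\frac{75376}{66567} + \frac{242720}{70883}\right) + 481277} = - \frac{593903}{\frac{21500019248}{4718468661} + 481277} = - \frac{593903}{\frac{2270911941779345}{4718468661}} = \left(-593903\right) \frac{4718468661}{2270911941779345} = - \frac{2802312693173883}{2270911941779345}$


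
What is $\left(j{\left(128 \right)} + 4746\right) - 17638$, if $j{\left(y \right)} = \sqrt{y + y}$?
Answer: $-12876$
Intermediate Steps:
$j{\left(y \right)} = \sqrt{2} \sqrt{y}$ ($j{\left(y \right)} = \sqrt{2 y} = \sqrt{2} \sqrt{y}$)
$\left(j{\left(128 \right)} + 4746\right) - 17638 = \left(\sqrt{2} \sqrt{128} + 4746\right) - 17638 = \left(\sqrt{2} \cdot 8 \sqrt{2} + 4746\right) - 17638 = \left(16 + 4746\right) - 17638 = 4762 - 17638 = -12876$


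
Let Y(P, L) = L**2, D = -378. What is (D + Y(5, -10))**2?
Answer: 77284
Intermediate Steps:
(D + Y(5, -10))**2 = (-378 + (-10)**2)**2 = (-378 + 100)**2 = (-278)**2 = 77284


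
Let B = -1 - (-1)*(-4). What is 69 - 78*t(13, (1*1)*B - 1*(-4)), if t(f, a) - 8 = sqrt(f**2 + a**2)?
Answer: -555 - 78*sqrt(170) ≈ -1572.0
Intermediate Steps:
B = -5 (B = -1 - 1*4 = -1 - 4 = -5)
t(f, a) = 8 + sqrt(a**2 + f**2) (t(f, a) = 8 + sqrt(f**2 + a**2) = 8 + sqrt(a**2 + f**2))
69 - 78*t(13, (1*1)*B - 1*(-4)) = 69 - 78*(8 + sqrt(((1*1)*(-5) - 1*(-4))**2 + 13**2)) = 69 - 78*(8 + sqrt((1*(-5) + 4)**2 + 169)) = 69 - 78*(8 + sqrt((-5 + 4)**2 + 169)) = 69 - 78*(8 + sqrt((-1)**2 + 169)) = 69 - 78*(8 + sqrt(1 + 169)) = 69 - 78*(8 + sqrt(170)) = 69 + (-624 - 78*sqrt(170)) = -555 - 78*sqrt(170)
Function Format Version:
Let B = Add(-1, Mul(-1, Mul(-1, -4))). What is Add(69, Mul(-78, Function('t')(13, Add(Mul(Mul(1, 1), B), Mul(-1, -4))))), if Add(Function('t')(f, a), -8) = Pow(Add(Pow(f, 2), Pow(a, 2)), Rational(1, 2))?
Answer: Add(-555, Mul(-78, Pow(170, Rational(1, 2)))) ≈ -1572.0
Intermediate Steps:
B = -5 (B = Add(-1, Mul(-1, 4)) = Add(-1, -4) = -5)
Function('t')(f, a) = Add(8, Pow(Add(Pow(a, 2), Pow(f, 2)), Rational(1, 2))) (Function('t')(f, a) = Add(8, Pow(Add(Pow(f, 2), Pow(a, 2)), Rational(1, 2))) = Add(8, Pow(Add(Pow(a, 2), Pow(f, 2)), Rational(1, 2))))
Add(69, Mul(-78, Function('t')(13, Add(Mul(Mul(1, 1), B), Mul(-1, -4))))) = Add(69, Mul(-78, Add(8, Pow(Add(Pow(Add(Mul(Mul(1, 1), -5), Mul(-1, -4)), 2), Pow(13, 2)), Rational(1, 2))))) = Add(69, Mul(-78, Add(8, Pow(Add(Pow(Add(Mul(1, -5), 4), 2), 169), Rational(1, 2))))) = Add(69, Mul(-78, Add(8, Pow(Add(Pow(Add(-5, 4), 2), 169), Rational(1, 2))))) = Add(69, Mul(-78, Add(8, Pow(Add(Pow(-1, 2), 169), Rational(1, 2))))) = Add(69, Mul(-78, Add(8, Pow(Add(1, 169), Rational(1, 2))))) = Add(69, Mul(-78, Add(8, Pow(170, Rational(1, 2))))) = Add(69, Add(-624, Mul(-78, Pow(170, Rational(1, 2))))) = Add(-555, Mul(-78, Pow(170, Rational(1, 2))))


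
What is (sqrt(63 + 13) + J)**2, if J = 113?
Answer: 12845 + 452*sqrt(19) ≈ 14815.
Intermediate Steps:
(sqrt(63 + 13) + J)**2 = (sqrt(63 + 13) + 113)**2 = (sqrt(76) + 113)**2 = (2*sqrt(19) + 113)**2 = (113 + 2*sqrt(19))**2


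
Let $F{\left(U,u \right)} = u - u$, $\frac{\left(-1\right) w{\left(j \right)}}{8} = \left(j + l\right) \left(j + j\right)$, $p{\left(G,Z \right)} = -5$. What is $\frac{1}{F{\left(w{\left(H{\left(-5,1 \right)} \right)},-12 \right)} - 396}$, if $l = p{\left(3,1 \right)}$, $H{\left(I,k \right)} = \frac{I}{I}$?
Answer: $- \frac{1}{396} \approx -0.0025253$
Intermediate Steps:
$H{\left(I,k \right)} = 1$
$l = -5$
$w{\left(j \right)} = - 16 j \left(-5 + j\right)$ ($w{\left(j \right)} = - 8 \left(j - 5\right) \left(j + j\right) = - 8 \left(-5 + j\right) 2 j = - 8 \cdot 2 j \left(-5 + j\right) = - 16 j \left(-5 + j\right)$)
$F{\left(U,u \right)} = 0$
$\frac{1}{F{\left(w{\left(H{\left(-5,1 \right)} \right)},-12 \right)} - 396} = \frac{1}{0 - 396} = \frac{1}{-396} = - \frac{1}{396}$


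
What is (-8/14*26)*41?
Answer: -4264/7 ≈ -609.14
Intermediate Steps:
(-8/14*26)*41 = (-8*1/14*26)*41 = -4/7*26*41 = -104/7*41 = -4264/7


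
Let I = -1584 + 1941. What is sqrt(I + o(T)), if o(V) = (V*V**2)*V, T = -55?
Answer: sqrt(9150982) ≈ 3025.1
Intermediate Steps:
I = 357
o(V) = V**4 (o(V) = V**3*V = V**4)
sqrt(I + o(T)) = sqrt(357 + (-55)**4) = sqrt(357 + 9150625) = sqrt(9150982)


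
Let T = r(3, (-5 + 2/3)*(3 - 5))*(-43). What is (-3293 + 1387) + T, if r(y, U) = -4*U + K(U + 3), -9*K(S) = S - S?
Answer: -1246/3 ≈ -415.33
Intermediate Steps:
K(S) = 0 (K(S) = -(S - S)/9 = -1/9*0 = 0)
r(y, U) = -4*U (r(y, U) = -4*U + 0 = -4*U)
T = 4472/3 (T = -4*(-5 + 2/3)*(3 - 5)*(-43) = -4*(-5 + 2*(1/3))*(-2)*(-43) = -4*(-5 + 2/3)*(-2)*(-43) = -(-52)*(-2)/3*(-43) = -4*26/3*(-43) = -104/3*(-43) = 4472/3 ≈ 1490.7)
(-3293 + 1387) + T = (-3293 + 1387) + 4472/3 = -1906 + 4472/3 = -1246/3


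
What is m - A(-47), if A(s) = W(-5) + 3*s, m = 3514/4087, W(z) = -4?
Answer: 596129/4087 ≈ 145.86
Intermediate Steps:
m = 3514/4087 (m = 3514*(1/4087) = 3514/4087 ≈ 0.85980)
A(s) = -4 + 3*s
m - A(-47) = 3514/4087 - (-4 + 3*(-47)) = 3514/4087 - (-4 - 141) = 3514/4087 - 1*(-145) = 3514/4087 + 145 = 596129/4087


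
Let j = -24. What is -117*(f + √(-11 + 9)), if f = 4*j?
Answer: 11232 - 117*I*√2 ≈ 11232.0 - 165.46*I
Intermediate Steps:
f = -96 (f = 4*(-24) = -96)
-117*(f + √(-11 + 9)) = -117*(-96 + √(-11 + 9)) = -117*(-96 + √(-2)) = -117*(-96 + I*√2) = 11232 - 117*I*√2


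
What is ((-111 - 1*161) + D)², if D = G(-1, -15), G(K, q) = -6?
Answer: 77284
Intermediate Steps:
D = -6
((-111 - 1*161) + D)² = ((-111 - 1*161) - 6)² = ((-111 - 161) - 6)² = (-272 - 6)² = (-278)² = 77284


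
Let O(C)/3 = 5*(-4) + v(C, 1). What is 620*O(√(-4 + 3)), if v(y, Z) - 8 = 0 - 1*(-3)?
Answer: -16740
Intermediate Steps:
v(y, Z) = 11 (v(y, Z) = 8 + (0 - 1*(-3)) = 8 + (0 + 3) = 8 + 3 = 11)
O(C) = -27 (O(C) = 3*(5*(-4) + 11) = 3*(-20 + 11) = 3*(-9) = -27)
620*O(√(-4 + 3)) = 620*(-27) = -16740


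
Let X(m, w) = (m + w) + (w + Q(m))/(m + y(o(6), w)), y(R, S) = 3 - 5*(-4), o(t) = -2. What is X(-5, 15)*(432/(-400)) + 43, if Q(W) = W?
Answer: 158/5 ≈ 31.600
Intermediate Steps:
y(R, S) = 23 (y(R, S) = 3 + 20 = 23)
X(m, w) = m + w + (m + w)/(23 + m) (X(m, w) = (m + w) + (w + m)/(m + 23) = (m + w) + (m + w)/(23 + m) = m + w + (m + w)/(23 + m))
X(-5, 15)*(432/(-400)) + 43 = (((-5)² + 24*(-5) + 24*15 - 5*15)/(23 - 5))*(432/(-400)) + 43 = ((25 - 120 + 360 - 75)/18)*(432*(-1/400)) + 43 = ((1/18)*190)*(-27/25) + 43 = (95/9)*(-27/25) + 43 = -57/5 + 43 = 158/5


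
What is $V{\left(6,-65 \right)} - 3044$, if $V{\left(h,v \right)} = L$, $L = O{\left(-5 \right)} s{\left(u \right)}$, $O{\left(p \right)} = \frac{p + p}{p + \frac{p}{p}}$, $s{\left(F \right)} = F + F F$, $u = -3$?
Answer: $-3029$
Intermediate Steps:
$s{\left(F \right)} = F + F^{2}$
$O{\left(p \right)} = \frac{2 p}{1 + p}$ ($O{\left(p \right)} = \frac{2 p}{p + 1} = \frac{2 p}{1 + p}$)
$L = 15$ ($L = 2 \left(-5\right) \frac{1}{1 - 5} \left(- 3 \left(1 - 3\right)\right) = 2 \left(-5\right) \frac{1}{-4} \left(\left(-3\right) \left(-2\right)\right) = 2 \left(-5\right) \left(- \frac{1}{4}\right) 6 = \frac{5}{2} \cdot 6 = 15$)
$V{\left(h,v \right)} = 15$
$V{\left(6,-65 \right)} - 3044 = 15 - 3044 = -3029$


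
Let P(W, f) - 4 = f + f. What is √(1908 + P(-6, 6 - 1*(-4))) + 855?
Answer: 855 + 2*√483 ≈ 898.95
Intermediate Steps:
P(W, f) = 4 + 2*f (P(W, f) = 4 + (f + f) = 4 + 2*f)
√(1908 + P(-6, 6 - 1*(-4))) + 855 = √(1908 + (4 + 2*(6 - 1*(-4)))) + 855 = √(1908 + (4 + 2*(6 + 4))) + 855 = √(1908 + (4 + 2*10)) + 855 = √(1908 + (4 + 20)) + 855 = √(1908 + 24) + 855 = √1932 + 855 = 2*√483 + 855 = 855 + 2*√483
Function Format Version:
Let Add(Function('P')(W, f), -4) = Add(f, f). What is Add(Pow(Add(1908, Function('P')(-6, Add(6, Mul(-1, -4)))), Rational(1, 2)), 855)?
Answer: Add(855, Mul(2, Pow(483, Rational(1, 2)))) ≈ 898.95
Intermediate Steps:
Function('P')(W, f) = Add(4, Mul(2, f)) (Function('P')(W, f) = Add(4, Add(f, f)) = Add(4, Mul(2, f)))
Add(Pow(Add(1908, Function('P')(-6, Add(6, Mul(-1, -4)))), Rational(1, 2)), 855) = Add(Pow(Add(1908, Add(4, Mul(2, Add(6, Mul(-1, -4))))), Rational(1, 2)), 855) = Add(Pow(Add(1908, Add(4, Mul(2, Add(6, 4)))), Rational(1, 2)), 855) = Add(Pow(Add(1908, Add(4, Mul(2, 10))), Rational(1, 2)), 855) = Add(Pow(Add(1908, Add(4, 20)), Rational(1, 2)), 855) = Add(Pow(Add(1908, 24), Rational(1, 2)), 855) = Add(Pow(1932, Rational(1, 2)), 855) = Add(Mul(2, Pow(483, Rational(1, 2))), 855) = Add(855, Mul(2, Pow(483, Rational(1, 2))))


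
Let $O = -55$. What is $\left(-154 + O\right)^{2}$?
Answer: $43681$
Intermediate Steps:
$\left(-154 + O\right)^{2} = \left(-154 - 55\right)^{2} = \left(-209\right)^{2} = 43681$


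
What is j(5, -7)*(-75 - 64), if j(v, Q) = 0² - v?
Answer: 695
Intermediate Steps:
j(v, Q) = -v (j(v, Q) = 0 - v = -v)
j(5, -7)*(-75 - 64) = (-1*5)*(-75 - 64) = -5*(-139) = 695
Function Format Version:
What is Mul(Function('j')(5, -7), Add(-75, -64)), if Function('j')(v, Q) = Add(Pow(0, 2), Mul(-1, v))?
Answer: 695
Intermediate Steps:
Function('j')(v, Q) = Mul(-1, v) (Function('j')(v, Q) = Add(0, Mul(-1, v)) = Mul(-1, v))
Mul(Function('j')(5, -7), Add(-75, -64)) = Mul(Mul(-1, 5), Add(-75, -64)) = Mul(-5, -139) = 695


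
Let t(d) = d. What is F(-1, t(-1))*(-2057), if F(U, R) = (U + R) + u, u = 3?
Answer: -2057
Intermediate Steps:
F(U, R) = 3 + R + U (F(U, R) = (U + R) + 3 = (R + U) + 3 = 3 + R + U)
F(-1, t(-1))*(-2057) = (3 - 1 - 1)*(-2057) = 1*(-2057) = -2057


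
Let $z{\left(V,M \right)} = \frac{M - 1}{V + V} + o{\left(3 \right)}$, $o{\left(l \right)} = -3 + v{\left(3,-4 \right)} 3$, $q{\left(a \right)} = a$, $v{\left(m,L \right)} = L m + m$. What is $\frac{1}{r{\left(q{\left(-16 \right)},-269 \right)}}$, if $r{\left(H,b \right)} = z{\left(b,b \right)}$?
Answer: $- \frac{269}{7935} \approx -0.0339$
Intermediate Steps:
$v{\left(m,L \right)} = m + L m$
$o{\left(l \right)} = -30$ ($o{\left(l \right)} = -3 + 3 \left(1 - 4\right) 3 = -3 + 3 \left(-3\right) 3 = -3 - 27 = -30$)
$z{\left(V,M \right)} = -30 + \frac{-1 + M}{2 V}$ ($z{\left(V,M \right)} = \frac{M - 1}{V + V} - 30 = \frac{-1 + M}{2 V} - 30 = -30 + \frac{-1 + M}{2 V}$)
$r{\left(H,b \right)} = \frac{-1 - 59 b}{2 b}$ ($r{\left(H,b \right)} = \frac{-1 + b - 60 b}{2 b} = \frac{-1 - 59 b}{2 b}$)
$\frac{1}{r{\left(q{\left(-16 \right)},-269 \right)}} = \frac{1}{\frac{1}{2} \frac{1}{-269} \left(-1 - -15871\right)} = \frac{1}{\frac{1}{2} \left(- \frac{1}{269}\right) \left(-1 + 15871\right)} = \frac{1}{\frac{1}{2} \left(- \frac{1}{269}\right) 15870} = \frac{1}{- \frac{7935}{269}} = - \frac{269}{7935}$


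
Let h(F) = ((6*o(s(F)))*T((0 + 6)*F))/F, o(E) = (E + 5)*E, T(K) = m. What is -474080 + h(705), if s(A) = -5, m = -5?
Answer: -474080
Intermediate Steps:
T(K) = -5
o(E) = E*(5 + E) (o(E) = (5 + E)*E = E*(5 + E))
h(F) = 0 (h(F) = ((6*(-5*(5 - 5)))*(-5))/F = ((6*(-5*0))*(-5))/F = ((6*0)*(-5))/F = (0*(-5))/F = 0/F = 0)
-474080 + h(705) = -474080 + 0 = -474080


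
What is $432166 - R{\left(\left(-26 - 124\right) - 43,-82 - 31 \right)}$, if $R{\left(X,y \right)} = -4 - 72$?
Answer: $432242$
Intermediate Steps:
$R{\left(X,y \right)} = -76$ ($R{\left(X,y \right)} = -4 - 72 = -76$)
$432166 - R{\left(\left(-26 - 124\right) - 43,-82 - 31 \right)} = 432166 - -76 = 432166 + 76 = 432242$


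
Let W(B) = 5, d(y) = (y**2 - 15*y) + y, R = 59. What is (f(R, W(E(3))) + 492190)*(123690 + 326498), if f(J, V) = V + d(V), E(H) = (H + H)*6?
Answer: 221560024200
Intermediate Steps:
d(y) = y**2 - 14*y
E(H) = 12*H (E(H) = (2*H)*6 = 12*H)
f(J, V) = V + V*(-14 + V)
(f(R, W(E(3))) + 492190)*(123690 + 326498) = (5*(-13 + 5) + 492190)*(123690 + 326498) = (5*(-8) + 492190)*450188 = (-40 + 492190)*450188 = 492150*450188 = 221560024200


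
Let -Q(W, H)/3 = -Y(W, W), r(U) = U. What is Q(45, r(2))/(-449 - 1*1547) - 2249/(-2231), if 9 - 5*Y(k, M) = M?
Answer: 5671492/5566345 ≈ 1.0189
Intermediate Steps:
Y(k, M) = 9/5 - M/5
Q(W, H) = 27/5 - 3*W/5 (Q(W, H) = -(-3)*(9/5 - W/5) = -3*(-9/5 + W/5) = 27/5 - 3*W/5)
Q(45, r(2))/(-449 - 1*1547) - 2249/(-2231) = (27/5 - 3/5*45)/(-449 - 1*1547) - 2249/(-2231) = (27/5 - 27)/(-449 - 1547) - 2249*(-1/2231) = -108/5/(-1996) + 2249/2231 = -108/5*(-1/1996) + 2249/2231 = 27/2495 + 2249/2231 = 5671492/5566345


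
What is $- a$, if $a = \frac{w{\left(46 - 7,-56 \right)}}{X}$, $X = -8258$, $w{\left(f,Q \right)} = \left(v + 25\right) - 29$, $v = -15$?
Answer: $- \frac{19}{8258} \approx -0.0023008$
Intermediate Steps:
$w{\left(f,Q \right)} = -19$ ($w{\left(f,Q \right)} = \left(-15 + 25\right) - 29 = 10 - 29 = -19$)
$a = \frac{19}{8258}$ ($a = - \frac{19}{-8258} = \left(-19\right) \left(- \frac{1}{8258}\right) = \frac{19}{8258} \approx 0.0023008$)
$- a = \left(-1\right) \frac{19}{8258} = - \frac{19}{8258}$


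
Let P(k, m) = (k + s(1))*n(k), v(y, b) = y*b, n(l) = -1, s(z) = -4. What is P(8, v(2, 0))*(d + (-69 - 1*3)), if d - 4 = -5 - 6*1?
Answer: 316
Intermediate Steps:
d = -7 (d = 4 + (-5 - 6*1) = 4 + (-5 - 6) = 4 - 11 = -7)
v(y, b) = b*y
P(k, m) = 4 - k (P(k, m) = (k - 4)*(-1) = (-4 + k)*(-1) = 4 - k)
P(8, v(2, 0))*(d + (-69 - 1*3)) = (4 - 1*8)*(-7 + (-69 - 1*3)) = (4 - 8)*(-7 + (-69 - 3)) = -4*(-7 - 72) = -4*(-79) = 316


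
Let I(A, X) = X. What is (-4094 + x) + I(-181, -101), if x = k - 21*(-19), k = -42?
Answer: -3838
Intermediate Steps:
x = 357 (x = -42 - 21*(-19) = -42 + 399 = 357)
(-4094 + x) + I(-181, -101) = (-4094 + 357) - 101 = -3737 - 101 = -3838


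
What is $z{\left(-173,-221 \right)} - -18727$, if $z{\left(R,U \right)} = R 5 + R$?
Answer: $17689$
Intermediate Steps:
$z{\left(R,U \right)} = 6 R$ ($z{\left(R,U \right)} = 5 R + R = 6 R$)
$z{\left(-173,-221 \right)} - -18727 = 6 \left(-173\right) - -18727 = -1038 + 18727 = 17689$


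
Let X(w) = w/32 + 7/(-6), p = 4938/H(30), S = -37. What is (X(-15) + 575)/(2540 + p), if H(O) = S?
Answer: 2036591/8548032 ≈ 0.23825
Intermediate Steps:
H(O) = -37
p = -4938/37 (p = 4938/(-37) = 4938*(-1/37) = -4938/37 ≈ -133.46)
X(w) = -7/6 + w/32 (X(w) = w*(1/32) + 7*(-1/6) = w/32 - 7/6 = -7/6 + w/32)
(X(-15) + 575)/(2540 + p) = ((-7/6 + (1/32)*(-15)) + 575)/(2540 - 4938/37) = ((-7/6 - 15/32) + 575)/(89042/37) = (-157/96 + 575)*(37/89042) = (55043/96)*(37/89042) = 2036591/8548032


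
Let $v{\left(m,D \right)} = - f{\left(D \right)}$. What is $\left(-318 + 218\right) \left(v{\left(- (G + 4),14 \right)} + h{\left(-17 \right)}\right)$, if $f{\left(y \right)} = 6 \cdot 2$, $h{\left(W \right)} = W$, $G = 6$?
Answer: $2900$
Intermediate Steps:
$f{\left(y \right)} = 12$
$v{\left(m,D \right)} = -12$ ($v{\left(m,D \right)} = \left(-1\right) 12 = -12$)
$\left(-318 + 218\right) \left(v{\left(- (G + 4),14 \right)} + h{\left(-17 \right)}\right) = \left(-318 + 218\right) \left(-12 - 17\right) = \left(-100\right) \left(-29\right) = 2900$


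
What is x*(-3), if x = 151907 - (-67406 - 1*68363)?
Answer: -863028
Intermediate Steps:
x = 287676 (x = 151907 - (-67406 - 68363) = 151907 - 1*(-135769) = 151907 + 135769 = 287676)
x*(-3) = 287676*(-3) = -863028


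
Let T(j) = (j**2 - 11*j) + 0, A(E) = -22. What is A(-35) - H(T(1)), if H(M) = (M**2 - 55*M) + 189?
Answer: -861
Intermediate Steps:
T(j) = j**2 - 11*j
H(M) = 189 + M**2 - 55*M
A(-35) - H(T(1)) = -22 - (189 + (1*(-11 + 1))**2 - 55*(-11 + 1)) = -22 - (189 + (1*(-10))**2 - 55*(-10)) = -22 - (189 + (-10)**2 - 55*(-10)) = -22 - (189 + 100 + 550) = -22 - 1*839 = -22 - 839 = -861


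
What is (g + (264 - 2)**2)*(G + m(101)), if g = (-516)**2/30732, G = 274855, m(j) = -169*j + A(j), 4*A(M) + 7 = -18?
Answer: 45322699537292/2561 ≈ 1.7697e+10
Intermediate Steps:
A(M) = -25/4 (A(M) = -7/4 + (1/4)*(-18) = -7/4 - 9/2 = -25/4)
m(j) = -25/4 - 169*j (m(j) = -169*j - 25/4 = -25/4 - 169*j)
g = 22188/2561 (g = 266256*(1/30732) = 22188/2561 ≈ 8.6638)
(g + (264 - 2)**2)*(G + m(101)) = (22188/2561 + (264 - 2)**2)*(274855 + (-25/4 - 169*101)) = (22188/2561 + 262**2)*(274855 + (-25/4 - 17069)) = (22188/2561 + 68644)*(274855 - 68301/4) = (175819472/2561)*(1031119/4) = 45322699537292/2561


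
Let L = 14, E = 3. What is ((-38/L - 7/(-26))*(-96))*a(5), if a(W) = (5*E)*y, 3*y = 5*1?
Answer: 534000/91 ≈ 5868.1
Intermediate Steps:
y = 5/3 (y = (5*1)/3 = (1/3)*5 = 5/3 ≈ 1.6667)
a(W) = 25 (a(W) = (5*3)*(5/3) = 15*(5/3) = 25)
((-38/L - 7/(-26))*(-96))*a(5) = ((-38/14 - 7/(-26))*(-96))*25 = ((-38*1/14 - 7*(-1/26))*(-96))*25 = ((-19/7 + 7/26)*(-96))*25 = -445/182*(-96)*25 = (21360/91)*25 = 534000/91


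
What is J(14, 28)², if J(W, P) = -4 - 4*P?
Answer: 13456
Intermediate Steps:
J(14, 28)² = (-4 - 4*28)² = (-4 - 112)² = (-116)² = 13456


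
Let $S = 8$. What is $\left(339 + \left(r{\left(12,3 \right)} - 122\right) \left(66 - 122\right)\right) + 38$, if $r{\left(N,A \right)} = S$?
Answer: $6761$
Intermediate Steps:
$r{\left(N,A \right)} = 8$
$\left(339 + \left(r{\left(12,3 \right)} - 122\right) \left(66 - 122\right)\right) + 38 = \left(339 + \left(8 - 122\right) \left(66 - 122\right)\right) + 38 = \left(339 - -6384\right) + 38 = \left(339 + 6384\right) + 38 = 6723 + 38 = 6761$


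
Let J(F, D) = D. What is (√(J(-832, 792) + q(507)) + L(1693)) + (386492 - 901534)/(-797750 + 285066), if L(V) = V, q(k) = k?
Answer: 434244527/256342 + √1299 ≈ 1730.0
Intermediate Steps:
(√(J(-832, 792) + q(507)) + L(1693)) + (386492 - 901534)/(-797750 + 285066) = (√(792 + 507) + 1693) + (386492 - 901534)/(-797750 + 285066) = (√1299 + 1693) - 515042/(-512684) = (1693 + √1299) - 515042*(-1/512684) = (1693 + √1299) + 257521/256342 = 434244527/256342 + √1299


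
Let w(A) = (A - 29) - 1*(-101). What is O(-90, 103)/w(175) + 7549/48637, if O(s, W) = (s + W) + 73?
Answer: 6047385/12013339 ≈ 0.50339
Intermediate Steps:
O(s, W) = 73 + W + s (O(s, W) = (W + s) + 73 = 73 + W + s)
w(A) = 72 + A (w(A) = (-29 + A) + 101 = 72 + A)
O(-90, 103)/w(175) + 7549/48637 = (73 + 103 - 90)/(72 + 175) + 7549/48637 = 86/247 + 7549*(1/48637) = 86*(1/247) + 7549/48637 = 86/247 + 7549/48637 = 6047385/12013339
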